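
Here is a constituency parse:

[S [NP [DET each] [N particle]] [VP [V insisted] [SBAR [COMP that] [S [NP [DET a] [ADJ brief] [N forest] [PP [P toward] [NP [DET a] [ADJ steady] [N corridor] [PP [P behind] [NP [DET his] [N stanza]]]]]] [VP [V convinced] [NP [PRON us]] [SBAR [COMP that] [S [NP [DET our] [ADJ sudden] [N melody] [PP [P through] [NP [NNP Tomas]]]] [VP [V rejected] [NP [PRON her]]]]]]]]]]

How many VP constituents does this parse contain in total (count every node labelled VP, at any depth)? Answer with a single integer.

The VP constituents are: [VP insisted that a brief forest toward a steady corridor behind his stanza convinced us that our sudden melody through Tomas rejected her]; [VP convinced us that our sudden melody through Tomas rejected her]; [VP rejected her]. Total: 3.

3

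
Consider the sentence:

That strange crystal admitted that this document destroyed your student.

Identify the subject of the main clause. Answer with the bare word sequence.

In the main clause the verb is "admitted"; the NP preceding it, "that strange crystal", is the subject.

that strange crystal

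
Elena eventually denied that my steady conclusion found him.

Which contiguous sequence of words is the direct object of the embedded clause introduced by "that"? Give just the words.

him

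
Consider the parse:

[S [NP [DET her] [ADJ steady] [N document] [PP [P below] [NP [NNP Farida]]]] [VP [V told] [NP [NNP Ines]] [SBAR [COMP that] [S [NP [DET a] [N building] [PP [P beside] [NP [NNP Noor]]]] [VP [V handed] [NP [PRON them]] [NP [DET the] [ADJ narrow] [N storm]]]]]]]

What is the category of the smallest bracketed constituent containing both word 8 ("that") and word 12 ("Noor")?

SBAR

The smallest bracket enclosing both words is [SBAR that a building beside Noor handed them the narrow storm], so the label is SBAR.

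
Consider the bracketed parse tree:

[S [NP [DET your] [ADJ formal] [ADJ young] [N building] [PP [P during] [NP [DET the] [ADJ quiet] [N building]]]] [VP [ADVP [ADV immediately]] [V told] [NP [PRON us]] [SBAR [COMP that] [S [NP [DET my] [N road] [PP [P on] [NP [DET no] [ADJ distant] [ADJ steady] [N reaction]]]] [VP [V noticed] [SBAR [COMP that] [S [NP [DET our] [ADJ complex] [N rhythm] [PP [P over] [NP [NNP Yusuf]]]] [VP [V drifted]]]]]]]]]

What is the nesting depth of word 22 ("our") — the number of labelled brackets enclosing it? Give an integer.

9

The word sits inside DET, which is inside NP, inside S, inside SBAR, inside VP, inside S, inside SBAR, inside VP, inside S — 9 brackets in all.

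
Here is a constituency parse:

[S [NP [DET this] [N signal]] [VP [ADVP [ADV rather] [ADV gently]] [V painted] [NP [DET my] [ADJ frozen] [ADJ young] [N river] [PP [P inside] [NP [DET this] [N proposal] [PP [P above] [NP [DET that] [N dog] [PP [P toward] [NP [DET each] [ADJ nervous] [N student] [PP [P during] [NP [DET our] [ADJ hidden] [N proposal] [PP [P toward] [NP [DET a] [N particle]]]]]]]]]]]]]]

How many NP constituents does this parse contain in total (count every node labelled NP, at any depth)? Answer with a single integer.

7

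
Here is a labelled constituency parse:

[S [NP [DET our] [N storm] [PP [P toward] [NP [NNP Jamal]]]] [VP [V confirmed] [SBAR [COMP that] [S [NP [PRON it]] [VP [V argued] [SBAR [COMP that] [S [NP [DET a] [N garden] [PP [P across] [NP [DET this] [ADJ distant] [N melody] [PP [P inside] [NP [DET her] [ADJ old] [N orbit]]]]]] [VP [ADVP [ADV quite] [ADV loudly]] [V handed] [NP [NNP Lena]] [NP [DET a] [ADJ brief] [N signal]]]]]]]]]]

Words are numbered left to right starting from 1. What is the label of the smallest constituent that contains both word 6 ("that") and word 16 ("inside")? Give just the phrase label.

SBAR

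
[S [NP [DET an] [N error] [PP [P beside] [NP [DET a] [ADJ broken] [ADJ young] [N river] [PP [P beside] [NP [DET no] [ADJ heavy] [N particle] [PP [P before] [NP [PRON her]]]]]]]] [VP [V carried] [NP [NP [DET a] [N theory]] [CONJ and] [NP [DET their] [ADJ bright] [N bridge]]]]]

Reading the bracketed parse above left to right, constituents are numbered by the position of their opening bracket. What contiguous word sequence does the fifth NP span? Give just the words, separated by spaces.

a theory and their bright bridge

In left-to-right order the NP constituents are "an error beside a broken young river beside no heavy particle before her"; "a broken young river beside no heavy particle before her"; "no heavy particle before her"; "her"; "a theory and their bright bridge"; "a theory"; "their bright bridge". Number 5 is "a theory and their bright bridge".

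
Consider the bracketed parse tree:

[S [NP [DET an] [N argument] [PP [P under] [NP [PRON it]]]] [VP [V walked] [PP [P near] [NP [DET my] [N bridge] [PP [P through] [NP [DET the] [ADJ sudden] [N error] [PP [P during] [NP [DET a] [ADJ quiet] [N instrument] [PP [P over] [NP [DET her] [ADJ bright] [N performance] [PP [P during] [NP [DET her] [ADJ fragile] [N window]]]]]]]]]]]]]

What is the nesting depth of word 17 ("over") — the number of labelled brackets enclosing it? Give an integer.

10

The word sits inside P, which is inside PP, inside NP, inside PP, inside NP, inside PP, inside NP, inside PP, inside VP, inside S — 10 brackets in all.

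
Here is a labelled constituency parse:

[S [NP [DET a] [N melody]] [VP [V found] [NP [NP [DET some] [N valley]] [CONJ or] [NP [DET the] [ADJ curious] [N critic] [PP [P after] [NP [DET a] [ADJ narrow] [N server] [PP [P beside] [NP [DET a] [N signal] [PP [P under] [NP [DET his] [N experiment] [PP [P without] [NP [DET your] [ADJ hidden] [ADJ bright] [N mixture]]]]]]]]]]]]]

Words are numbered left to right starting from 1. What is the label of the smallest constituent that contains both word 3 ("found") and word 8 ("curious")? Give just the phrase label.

VP

The smallest bracket enclosing both words is [VP found some valley or the curious critic after a narrow server beside a signal under his experiment without your hidden bright mixture], so the label is VP.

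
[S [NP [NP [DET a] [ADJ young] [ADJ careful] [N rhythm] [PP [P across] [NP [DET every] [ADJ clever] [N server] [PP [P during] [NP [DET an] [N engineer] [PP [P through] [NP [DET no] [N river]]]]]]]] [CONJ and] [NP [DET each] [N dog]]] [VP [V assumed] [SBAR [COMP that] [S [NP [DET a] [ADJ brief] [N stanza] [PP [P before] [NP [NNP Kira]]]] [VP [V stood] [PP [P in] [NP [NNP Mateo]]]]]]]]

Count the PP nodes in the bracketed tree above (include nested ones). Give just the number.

5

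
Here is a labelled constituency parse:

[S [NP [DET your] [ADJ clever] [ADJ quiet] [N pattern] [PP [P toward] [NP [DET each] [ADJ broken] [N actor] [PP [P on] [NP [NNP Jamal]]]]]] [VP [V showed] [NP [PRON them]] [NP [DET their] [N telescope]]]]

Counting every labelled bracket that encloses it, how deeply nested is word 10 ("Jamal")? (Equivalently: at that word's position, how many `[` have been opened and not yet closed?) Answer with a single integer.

7

Counting open brackets not yet closed at "Jamal": [S [NP [PP [NP [PP [NP [NNP = 7.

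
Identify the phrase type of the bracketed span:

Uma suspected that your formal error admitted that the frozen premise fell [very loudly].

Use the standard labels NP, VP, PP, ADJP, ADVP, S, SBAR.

ADVP

The span is built around the adverb "loudly" — an adverb phrase (ADVP).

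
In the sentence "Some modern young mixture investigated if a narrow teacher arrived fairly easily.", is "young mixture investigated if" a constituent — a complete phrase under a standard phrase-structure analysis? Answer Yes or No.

No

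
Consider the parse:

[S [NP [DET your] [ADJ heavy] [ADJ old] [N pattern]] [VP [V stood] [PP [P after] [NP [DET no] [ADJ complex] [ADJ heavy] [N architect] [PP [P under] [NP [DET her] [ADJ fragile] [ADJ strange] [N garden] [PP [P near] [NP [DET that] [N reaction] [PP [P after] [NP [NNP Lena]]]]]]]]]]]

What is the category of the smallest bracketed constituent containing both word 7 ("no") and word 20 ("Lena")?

Word 7 lies under S → VP → PP → NP → DET; word 20 lies under S → VP → PP → NP → PP → NP → PP → NP → PP → NP → NNP. The lowest shared node is the NP.

NP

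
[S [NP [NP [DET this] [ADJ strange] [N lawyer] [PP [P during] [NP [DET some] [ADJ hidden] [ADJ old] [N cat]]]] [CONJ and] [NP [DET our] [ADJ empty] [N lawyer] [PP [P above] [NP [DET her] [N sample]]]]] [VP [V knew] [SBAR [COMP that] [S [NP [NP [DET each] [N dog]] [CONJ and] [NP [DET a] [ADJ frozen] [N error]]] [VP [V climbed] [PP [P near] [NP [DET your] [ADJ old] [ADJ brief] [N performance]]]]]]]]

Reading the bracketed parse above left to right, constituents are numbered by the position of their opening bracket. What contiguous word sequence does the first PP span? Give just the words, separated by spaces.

during some hidden old cat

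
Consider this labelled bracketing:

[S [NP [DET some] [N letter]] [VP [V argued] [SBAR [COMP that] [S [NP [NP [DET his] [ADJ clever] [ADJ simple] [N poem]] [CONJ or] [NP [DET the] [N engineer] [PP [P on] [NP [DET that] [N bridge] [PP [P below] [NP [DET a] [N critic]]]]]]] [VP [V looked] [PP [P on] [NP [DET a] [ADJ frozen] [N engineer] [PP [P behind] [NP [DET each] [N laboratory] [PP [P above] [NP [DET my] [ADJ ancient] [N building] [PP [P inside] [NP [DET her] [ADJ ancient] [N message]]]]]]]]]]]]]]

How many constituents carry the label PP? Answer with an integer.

6

The PP constituents are: [PP on that bridge below a critic]; [PP below a critic]; [PP on a frozen engineer behind each laboratory above my ancient building inside her ancient message]; [PP behind each laboratory above my ancient building inside her ancient message]; [PP above my ancient building inside her ancient message]; [PP inside her ancient message]. Total: 6.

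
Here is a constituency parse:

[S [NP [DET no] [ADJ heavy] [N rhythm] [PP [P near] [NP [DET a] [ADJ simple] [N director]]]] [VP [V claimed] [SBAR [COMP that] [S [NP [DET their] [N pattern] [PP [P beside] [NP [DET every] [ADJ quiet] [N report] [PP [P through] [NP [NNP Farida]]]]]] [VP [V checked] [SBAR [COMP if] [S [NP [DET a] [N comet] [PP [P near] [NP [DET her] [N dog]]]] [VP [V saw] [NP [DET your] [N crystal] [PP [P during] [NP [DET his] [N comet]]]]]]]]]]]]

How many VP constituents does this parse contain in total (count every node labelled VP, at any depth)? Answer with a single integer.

3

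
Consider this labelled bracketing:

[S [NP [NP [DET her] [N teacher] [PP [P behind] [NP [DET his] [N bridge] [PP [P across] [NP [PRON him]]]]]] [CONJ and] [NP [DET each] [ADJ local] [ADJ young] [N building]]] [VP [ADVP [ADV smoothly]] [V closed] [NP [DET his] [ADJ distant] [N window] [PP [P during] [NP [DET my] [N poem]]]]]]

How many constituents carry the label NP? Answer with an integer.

7

Listing each NP by its span: [NP her teacher behind his bridge across him and each local young building]; [NP her teacher behind his bridge across him]; [NP his bridge across him]; [NP him]; [NP each local young building]; [NP his distant window during my poem] … — that makes 7.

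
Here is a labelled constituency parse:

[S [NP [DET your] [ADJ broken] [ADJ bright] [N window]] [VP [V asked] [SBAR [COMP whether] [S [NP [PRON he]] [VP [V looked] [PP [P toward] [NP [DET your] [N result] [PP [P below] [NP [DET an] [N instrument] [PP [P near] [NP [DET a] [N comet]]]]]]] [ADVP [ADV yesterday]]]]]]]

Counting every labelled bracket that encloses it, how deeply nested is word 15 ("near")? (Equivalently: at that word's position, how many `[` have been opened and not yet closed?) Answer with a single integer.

11

The word sits inside P, which is inside PP, inside NP, inside PP, inside NP, inside PP, inside VP, inside S, inside SBAR, inside VP, inside S — 11 brackets in all.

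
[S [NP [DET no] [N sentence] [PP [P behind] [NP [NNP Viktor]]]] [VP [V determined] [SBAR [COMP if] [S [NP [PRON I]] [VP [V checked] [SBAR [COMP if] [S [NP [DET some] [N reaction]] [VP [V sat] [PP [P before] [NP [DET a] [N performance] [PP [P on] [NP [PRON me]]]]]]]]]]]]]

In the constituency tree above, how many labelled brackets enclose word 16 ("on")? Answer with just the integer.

12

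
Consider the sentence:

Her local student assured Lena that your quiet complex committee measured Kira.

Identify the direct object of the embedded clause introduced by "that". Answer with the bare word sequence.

Kira

"measured" heads the VP of the embedded clause introduced by "that", and "Kira" is its direct object.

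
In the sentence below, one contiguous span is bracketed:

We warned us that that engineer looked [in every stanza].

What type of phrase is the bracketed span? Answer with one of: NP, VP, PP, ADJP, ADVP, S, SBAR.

PP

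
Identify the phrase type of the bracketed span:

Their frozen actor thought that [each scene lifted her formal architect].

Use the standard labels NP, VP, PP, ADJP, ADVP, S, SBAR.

S

"lifted" is the head of the bracketed span, so the span is a clause: S.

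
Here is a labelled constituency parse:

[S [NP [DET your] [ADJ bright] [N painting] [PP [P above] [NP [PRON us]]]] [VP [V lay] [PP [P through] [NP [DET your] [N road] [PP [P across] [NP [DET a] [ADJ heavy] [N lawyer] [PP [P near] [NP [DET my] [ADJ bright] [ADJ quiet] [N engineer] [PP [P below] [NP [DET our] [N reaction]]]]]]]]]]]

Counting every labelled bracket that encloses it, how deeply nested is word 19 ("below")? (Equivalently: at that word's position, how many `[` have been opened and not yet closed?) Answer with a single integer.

10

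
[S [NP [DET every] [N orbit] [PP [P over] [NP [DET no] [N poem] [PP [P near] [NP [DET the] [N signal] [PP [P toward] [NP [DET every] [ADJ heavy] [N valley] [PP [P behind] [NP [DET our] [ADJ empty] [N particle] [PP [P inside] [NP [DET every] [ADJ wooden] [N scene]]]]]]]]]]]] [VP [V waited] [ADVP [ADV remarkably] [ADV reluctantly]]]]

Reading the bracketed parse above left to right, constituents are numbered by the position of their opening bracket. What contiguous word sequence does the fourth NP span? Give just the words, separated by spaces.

The NP opening brackets appear, in order, over: "every orbit over no poem near the signal toward every heavy valley behind our empty particle inside every wooden scene"; "no poem near the signal toward every heavy valley behind our empty particle inside every wooden scene"; "the signal toward every heavy valley behind our empty particle inside every wooden scene"; "every heavy valley behind our empty particle inside every wooden scene"; "our empty particle inside every wooden scene"; "every wooden scene". The fourth one spans "every heavy valley behind our empty particle inside every wooden scene".

every heavy valley behind our empty particle inside every wooden scene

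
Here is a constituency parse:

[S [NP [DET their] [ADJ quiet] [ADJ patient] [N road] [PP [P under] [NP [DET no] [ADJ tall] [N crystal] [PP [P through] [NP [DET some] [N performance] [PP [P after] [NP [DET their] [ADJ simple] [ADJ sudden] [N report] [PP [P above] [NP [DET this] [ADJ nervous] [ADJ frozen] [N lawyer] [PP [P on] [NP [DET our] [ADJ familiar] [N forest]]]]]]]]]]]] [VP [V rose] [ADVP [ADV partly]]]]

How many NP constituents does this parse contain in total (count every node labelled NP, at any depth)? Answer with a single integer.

6

Scanning left to right, an opening `[NP` appears at word positions 1, 6, 10, 13, 18, 23 — 6 in total.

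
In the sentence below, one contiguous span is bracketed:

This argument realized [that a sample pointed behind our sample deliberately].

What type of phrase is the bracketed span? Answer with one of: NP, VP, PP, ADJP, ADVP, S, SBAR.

SBAR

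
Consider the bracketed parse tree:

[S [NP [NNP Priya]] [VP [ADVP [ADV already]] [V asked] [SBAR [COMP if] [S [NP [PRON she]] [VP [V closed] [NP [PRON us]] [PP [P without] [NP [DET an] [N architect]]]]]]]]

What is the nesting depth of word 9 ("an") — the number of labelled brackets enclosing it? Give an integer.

8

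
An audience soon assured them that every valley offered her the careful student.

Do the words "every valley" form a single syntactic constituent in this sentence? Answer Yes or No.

These words form the whole noun phrase headed by "valley", so yes — one constituent.

Yes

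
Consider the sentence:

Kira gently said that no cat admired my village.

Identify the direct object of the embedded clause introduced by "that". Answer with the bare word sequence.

"admired" heads the VP of the embedded clause introduced by "that", and "my village" is its direct object.

my village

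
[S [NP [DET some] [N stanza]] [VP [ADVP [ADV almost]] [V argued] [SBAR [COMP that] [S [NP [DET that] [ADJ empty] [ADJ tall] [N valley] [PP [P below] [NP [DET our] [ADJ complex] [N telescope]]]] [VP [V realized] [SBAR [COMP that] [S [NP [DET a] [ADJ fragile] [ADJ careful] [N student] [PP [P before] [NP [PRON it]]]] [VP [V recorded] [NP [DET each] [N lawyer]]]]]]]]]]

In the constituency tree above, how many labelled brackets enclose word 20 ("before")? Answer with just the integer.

10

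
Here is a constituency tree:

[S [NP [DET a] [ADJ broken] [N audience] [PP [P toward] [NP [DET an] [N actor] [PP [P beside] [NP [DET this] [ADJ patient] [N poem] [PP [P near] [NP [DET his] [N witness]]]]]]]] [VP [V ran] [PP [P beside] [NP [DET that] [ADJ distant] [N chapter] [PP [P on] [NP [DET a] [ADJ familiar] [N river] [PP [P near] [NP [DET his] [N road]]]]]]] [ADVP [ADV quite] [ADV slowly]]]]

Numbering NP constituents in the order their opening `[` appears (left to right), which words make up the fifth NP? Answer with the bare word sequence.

that distant chapter on a familiar river near his road

The NP opening brackets appear, in order, over: "a broken audience toward an actor beside this patient poem near his witness"; "an actor beside this patient poem near his witness"; "this patient poem near his witness"; "his witness"; "that distant chapter on a familiar river near his road"; "a familiar river near his road"; "his road". The fifth one spans "that distant chapter on a familiar river near his road".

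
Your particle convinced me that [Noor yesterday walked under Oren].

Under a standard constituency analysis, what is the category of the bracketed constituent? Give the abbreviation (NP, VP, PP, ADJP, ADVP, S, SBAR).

S

"walked" is the head of the bracketed span, so the span is a clause: S.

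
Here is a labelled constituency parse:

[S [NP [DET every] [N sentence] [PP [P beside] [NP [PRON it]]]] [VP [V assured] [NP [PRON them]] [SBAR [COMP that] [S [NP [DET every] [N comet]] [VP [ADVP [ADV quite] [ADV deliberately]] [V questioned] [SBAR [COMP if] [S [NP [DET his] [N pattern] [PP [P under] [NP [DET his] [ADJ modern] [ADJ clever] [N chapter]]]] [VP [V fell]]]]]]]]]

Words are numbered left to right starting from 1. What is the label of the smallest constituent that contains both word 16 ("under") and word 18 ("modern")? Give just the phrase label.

PP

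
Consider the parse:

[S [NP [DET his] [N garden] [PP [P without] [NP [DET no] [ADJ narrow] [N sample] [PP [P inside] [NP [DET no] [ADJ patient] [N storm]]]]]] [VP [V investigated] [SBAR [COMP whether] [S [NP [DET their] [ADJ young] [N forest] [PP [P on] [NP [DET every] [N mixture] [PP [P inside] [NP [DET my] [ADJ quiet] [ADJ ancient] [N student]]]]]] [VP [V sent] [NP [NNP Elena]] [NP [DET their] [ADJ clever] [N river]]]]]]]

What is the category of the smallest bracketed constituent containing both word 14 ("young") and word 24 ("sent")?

S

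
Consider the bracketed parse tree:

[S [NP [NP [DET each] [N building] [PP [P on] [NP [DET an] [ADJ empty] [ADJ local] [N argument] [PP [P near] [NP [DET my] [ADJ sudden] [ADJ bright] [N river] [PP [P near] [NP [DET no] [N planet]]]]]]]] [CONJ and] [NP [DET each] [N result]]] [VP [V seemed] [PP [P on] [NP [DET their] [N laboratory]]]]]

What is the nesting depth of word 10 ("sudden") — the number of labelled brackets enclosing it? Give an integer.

8

The word sits inside ADJ, which is inside NP, inside PP, inside NP, inside PP, inside NP, inside NP, inside S — 8 brackets in all.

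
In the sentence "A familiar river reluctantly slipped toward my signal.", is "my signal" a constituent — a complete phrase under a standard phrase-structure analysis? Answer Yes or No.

These words form the whole noun phrase headed by "signal", so yes — one constituent.

Yes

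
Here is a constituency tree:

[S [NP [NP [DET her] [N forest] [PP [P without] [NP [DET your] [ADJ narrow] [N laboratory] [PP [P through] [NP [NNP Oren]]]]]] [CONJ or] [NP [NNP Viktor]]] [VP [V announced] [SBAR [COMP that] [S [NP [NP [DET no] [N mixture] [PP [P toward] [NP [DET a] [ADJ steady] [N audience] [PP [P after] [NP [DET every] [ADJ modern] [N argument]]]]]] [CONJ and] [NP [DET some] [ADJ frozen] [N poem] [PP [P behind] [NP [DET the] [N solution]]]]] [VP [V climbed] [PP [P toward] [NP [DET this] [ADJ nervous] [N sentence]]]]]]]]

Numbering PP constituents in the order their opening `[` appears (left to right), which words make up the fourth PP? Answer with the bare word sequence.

Opening `[PP` markers occur at word positions 3, 7, 15, 19, 27, 31; the fourth of these opens the constituent [PP after every modern argument].

after every modern argument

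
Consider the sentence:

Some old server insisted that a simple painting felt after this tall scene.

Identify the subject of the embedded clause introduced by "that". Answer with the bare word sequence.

a simple painting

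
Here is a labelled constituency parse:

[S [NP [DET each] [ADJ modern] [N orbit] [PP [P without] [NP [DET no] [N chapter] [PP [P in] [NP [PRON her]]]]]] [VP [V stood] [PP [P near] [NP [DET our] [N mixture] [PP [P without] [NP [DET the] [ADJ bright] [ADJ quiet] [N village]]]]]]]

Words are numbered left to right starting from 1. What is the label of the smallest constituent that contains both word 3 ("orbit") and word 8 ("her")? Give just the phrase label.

Word 3 lies under S → NP → N; word 8 lies under S → NP → PP → NP → PP → NP → PRON. The lowest shared node is the NP.

NP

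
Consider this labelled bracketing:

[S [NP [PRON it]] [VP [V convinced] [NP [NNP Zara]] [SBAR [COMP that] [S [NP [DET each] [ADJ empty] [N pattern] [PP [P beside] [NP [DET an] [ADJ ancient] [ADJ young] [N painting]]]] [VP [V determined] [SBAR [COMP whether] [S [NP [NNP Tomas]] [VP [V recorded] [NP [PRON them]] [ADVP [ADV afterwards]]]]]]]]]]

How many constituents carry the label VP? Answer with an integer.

Listing each VP by its span: [VP convinced Zara that each empty pattern beside an ancient young painting determined whether Tomas recorded them afterwards]; [VP determined whether Tomas recorded them afterwards]; [VP recorded them afterwards] — that makes 3.

3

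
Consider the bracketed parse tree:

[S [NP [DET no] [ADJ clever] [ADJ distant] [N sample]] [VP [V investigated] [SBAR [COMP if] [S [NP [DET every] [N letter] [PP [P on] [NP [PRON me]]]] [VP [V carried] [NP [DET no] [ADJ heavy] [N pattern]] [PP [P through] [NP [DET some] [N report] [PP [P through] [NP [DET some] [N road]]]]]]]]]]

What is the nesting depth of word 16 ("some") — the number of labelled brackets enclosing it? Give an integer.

8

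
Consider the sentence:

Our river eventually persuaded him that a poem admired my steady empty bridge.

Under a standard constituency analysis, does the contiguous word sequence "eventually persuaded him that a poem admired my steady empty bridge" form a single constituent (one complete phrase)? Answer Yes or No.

These words form the whole verb phrase headed by "persuaded", so yes — one constituent.

Yes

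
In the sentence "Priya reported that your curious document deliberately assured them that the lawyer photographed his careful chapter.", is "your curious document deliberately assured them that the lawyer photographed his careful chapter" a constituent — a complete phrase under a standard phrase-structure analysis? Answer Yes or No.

Yes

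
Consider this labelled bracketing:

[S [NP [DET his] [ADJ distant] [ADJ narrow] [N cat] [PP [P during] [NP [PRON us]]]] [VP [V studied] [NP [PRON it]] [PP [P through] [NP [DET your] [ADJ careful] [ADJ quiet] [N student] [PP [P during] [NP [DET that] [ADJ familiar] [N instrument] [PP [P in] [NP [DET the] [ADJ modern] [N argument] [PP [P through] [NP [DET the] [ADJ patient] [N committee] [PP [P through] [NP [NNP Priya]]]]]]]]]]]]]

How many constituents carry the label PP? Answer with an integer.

6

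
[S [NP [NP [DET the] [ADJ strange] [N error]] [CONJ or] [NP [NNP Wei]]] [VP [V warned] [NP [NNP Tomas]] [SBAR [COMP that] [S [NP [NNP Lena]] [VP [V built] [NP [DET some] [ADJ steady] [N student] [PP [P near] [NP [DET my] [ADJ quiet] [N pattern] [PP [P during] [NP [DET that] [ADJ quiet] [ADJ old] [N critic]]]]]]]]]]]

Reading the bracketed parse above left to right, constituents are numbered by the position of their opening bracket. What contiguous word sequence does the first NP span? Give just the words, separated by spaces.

The NP opening brackets appear, in order, over: "the strange error or Wei"; "the strange error"; "Wei"; "Tomas"; "Lena"; "some steady student near my quiet pattern during that quiet old critic"; "my quiet pattern during that quiet old critic"; "that quiet old critic". The first one spans "the strange error or Wei".

the strange error or Wei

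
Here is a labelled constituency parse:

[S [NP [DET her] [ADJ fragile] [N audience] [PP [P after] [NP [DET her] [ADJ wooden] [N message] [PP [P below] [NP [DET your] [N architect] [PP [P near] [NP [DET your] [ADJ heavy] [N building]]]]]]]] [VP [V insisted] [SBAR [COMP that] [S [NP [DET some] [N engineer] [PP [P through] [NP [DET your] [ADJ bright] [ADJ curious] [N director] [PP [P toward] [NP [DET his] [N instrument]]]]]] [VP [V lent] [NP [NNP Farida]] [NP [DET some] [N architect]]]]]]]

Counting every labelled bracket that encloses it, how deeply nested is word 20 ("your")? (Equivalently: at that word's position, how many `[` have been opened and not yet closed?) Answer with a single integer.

Counting open brackets not yet closed at "your": [S [VP [SBAR [S [NP [PP [NP [DET = 8.

8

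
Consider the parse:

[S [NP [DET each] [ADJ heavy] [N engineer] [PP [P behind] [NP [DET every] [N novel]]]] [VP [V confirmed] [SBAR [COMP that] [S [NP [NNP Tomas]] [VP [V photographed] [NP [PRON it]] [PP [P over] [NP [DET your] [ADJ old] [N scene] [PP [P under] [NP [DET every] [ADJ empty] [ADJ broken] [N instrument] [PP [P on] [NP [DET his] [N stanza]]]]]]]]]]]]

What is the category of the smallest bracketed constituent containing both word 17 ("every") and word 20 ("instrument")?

The smallest bracket enclosing both words is [NP every empty broken instrument on his stanza], so the label is NP.

NP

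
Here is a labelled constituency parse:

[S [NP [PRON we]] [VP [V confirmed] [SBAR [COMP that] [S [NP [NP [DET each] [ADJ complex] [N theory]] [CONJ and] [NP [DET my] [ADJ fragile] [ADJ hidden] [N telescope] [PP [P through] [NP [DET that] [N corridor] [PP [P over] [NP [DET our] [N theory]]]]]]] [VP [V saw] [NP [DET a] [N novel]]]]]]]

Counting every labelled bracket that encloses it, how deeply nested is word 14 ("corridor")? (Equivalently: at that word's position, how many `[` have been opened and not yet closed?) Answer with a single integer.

Counting open brackets not yet closed at "corridor": [S [VP [SBAR [S [NP [NP [PP [NP [N = 9.

9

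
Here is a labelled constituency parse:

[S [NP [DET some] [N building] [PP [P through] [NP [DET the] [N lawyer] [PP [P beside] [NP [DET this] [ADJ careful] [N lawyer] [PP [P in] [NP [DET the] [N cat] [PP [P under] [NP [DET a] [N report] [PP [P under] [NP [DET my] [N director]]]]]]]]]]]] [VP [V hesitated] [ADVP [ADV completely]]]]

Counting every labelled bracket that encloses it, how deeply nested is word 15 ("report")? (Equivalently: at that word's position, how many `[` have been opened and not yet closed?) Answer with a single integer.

11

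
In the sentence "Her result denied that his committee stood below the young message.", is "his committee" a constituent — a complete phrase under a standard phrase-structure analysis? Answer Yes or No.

"his committee" is exactly the noun phrase [NP his committee], a complete constituent.

Yes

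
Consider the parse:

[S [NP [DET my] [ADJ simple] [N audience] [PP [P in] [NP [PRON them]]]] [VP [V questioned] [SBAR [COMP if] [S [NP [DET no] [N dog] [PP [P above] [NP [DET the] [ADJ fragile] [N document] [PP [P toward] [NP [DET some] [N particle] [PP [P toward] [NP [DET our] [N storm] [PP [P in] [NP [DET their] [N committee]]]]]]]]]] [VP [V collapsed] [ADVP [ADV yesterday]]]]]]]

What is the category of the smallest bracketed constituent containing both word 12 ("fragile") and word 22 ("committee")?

Word 12 lies under S → VP → SBAR → S → NP → PP → NP → ADJ; word 22 lies under S → VP → SBAR → S → NP → PP → NP → PP → NP → PP → NP → PP → NP → N. The lowest shared node is the NP.

NP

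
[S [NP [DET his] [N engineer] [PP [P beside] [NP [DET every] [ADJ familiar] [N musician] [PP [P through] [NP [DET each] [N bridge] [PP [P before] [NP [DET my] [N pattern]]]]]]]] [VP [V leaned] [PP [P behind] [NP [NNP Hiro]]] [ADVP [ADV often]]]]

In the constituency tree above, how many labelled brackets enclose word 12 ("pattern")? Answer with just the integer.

The word sits inside N, which is inside NP, inside PP, inside NP, inside PP, inside NP, inside PP, inside NP, inside S — 9 brackets in all.

9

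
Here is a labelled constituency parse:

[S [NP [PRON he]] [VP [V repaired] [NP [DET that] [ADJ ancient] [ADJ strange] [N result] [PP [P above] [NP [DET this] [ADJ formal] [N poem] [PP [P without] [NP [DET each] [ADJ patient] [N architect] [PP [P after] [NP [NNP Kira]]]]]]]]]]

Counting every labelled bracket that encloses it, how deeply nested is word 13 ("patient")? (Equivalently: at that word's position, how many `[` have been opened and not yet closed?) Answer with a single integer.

8

Path from the root down to the word: S → VP → NP → PP → NP → PP → NP → ADJ. That is 8 enclosing brackets.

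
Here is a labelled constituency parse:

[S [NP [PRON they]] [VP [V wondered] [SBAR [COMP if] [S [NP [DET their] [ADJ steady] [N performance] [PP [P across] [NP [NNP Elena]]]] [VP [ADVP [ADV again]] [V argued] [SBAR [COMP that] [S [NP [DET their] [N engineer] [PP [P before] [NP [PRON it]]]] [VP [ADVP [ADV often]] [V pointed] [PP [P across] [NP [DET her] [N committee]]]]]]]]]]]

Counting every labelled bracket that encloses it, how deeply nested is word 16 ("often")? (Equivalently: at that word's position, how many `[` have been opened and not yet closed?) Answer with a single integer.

10

Path from the root down to the word: S → VP → SBAR → S → VP → SBAR → S → VP → ADVP → ADV. That is 10 enclosing brackets.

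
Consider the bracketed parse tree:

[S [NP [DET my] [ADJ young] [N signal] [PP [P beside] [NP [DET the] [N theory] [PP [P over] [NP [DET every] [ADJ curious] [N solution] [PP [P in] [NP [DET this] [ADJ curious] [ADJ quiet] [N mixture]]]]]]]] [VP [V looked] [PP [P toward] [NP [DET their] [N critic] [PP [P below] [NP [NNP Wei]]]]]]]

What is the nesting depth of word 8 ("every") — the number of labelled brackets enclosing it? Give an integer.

The word sits inside DET, which is inside NP, inside PP, inside NP, inside PP, inside NP, inside S — 7 brackets in all.

7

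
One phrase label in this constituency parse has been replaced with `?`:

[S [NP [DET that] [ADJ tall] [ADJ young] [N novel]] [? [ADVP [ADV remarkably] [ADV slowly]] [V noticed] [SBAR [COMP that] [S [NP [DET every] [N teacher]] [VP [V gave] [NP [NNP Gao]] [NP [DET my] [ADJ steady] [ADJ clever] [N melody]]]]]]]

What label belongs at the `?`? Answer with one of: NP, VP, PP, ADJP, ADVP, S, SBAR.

Looking at what the `?` directly dominates — ADVP, V 'noticed', SBAR — this is a verb phrase (VP).

VP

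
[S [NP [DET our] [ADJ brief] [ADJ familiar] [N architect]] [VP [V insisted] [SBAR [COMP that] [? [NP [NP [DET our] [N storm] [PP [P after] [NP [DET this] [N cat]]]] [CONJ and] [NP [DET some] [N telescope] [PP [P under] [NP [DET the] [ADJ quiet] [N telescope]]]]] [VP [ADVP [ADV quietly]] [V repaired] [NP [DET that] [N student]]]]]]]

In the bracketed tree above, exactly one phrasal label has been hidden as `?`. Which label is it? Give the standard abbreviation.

A constituent whose immediate children are NP, VP is a clause: S.

S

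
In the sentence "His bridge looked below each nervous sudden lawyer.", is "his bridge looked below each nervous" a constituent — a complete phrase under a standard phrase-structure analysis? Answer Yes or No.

No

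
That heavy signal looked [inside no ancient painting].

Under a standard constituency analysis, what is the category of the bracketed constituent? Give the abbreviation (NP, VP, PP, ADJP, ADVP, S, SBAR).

PP

The span is built around the preposition "inside" — a prepositional phrase (PP).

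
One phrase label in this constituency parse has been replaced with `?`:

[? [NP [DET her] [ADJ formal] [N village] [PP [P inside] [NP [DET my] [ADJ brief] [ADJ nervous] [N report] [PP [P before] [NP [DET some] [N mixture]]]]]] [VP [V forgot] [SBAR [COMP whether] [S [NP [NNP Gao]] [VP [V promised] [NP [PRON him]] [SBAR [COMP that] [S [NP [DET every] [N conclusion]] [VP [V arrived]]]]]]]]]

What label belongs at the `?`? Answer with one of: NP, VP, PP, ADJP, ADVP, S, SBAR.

The `?` node immediately contains: NP, VP. That is the internal structure of a clause, so the label is S.

S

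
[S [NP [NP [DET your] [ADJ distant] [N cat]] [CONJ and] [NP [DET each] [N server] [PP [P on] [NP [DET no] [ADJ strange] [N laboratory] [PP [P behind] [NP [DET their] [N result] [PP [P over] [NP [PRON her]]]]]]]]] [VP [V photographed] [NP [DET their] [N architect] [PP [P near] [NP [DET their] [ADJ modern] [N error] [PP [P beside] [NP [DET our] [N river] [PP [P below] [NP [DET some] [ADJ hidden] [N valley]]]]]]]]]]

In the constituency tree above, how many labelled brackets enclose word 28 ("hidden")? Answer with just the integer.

10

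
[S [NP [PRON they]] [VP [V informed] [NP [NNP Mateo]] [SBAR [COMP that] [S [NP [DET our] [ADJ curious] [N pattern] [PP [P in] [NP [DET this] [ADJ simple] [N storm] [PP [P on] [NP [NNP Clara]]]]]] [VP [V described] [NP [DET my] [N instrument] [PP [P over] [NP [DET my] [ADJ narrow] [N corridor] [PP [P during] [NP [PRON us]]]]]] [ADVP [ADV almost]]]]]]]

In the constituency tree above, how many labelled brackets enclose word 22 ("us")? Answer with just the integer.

11

The word sits inside PRON, which is inside NP, inside PP, inside NP, inside PP, inside NP, inside VP, inside S, inside SBAR, inside VP, inside S — 11 brackets in all.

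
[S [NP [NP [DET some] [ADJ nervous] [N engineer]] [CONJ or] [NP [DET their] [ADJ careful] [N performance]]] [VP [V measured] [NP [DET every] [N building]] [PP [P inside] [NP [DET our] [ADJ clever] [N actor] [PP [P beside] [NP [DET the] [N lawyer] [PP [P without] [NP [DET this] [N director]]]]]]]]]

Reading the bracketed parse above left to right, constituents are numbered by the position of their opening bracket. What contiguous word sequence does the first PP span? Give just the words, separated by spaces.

inside our clever actor beside the lawyer without this director

In left-to-right order the PP constituents are "inside our clever actor beside the lawyer without this director"; "beside the lawyer without this director"; "without this director". Number 1 is "inside our clever actor beside the lawyer without this director".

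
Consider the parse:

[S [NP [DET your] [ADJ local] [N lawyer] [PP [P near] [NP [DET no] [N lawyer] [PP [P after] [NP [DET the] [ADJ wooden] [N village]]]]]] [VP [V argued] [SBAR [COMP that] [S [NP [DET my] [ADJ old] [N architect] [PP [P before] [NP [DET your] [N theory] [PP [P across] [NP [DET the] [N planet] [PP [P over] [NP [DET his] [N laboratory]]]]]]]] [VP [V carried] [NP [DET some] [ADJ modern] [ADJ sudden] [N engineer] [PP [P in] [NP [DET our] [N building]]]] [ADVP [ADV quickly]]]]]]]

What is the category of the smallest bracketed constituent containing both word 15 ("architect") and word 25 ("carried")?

S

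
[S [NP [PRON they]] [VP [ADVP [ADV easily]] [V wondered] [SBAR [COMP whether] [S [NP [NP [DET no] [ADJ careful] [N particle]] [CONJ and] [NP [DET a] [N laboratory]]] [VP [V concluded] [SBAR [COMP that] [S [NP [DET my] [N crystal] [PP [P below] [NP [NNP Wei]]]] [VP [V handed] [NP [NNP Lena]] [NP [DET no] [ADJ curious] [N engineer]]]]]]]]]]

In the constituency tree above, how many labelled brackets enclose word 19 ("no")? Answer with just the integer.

Counting open brackets not yet closed at "no": [S [VP [SBAR [S [VP [SBAR [S [VP [NP [DET = 10.

10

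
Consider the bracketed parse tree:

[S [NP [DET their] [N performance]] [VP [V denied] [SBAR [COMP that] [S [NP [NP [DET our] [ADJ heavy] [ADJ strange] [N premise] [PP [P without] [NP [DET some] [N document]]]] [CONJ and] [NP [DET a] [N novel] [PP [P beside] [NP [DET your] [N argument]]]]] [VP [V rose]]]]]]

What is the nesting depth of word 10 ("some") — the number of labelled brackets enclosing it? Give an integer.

9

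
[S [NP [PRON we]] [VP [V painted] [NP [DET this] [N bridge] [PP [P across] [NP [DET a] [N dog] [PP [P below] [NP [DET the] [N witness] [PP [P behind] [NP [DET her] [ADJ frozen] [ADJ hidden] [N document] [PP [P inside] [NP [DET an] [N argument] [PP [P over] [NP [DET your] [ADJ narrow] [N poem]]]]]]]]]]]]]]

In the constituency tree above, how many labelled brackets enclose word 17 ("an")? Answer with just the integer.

The word sits inside DET, which is inside NP, inside PP, inside NP, inside PP, inside NP, inside PP, inside NP, inside PP, inside NP, inside VP, inside S — 12 brackets in all.

12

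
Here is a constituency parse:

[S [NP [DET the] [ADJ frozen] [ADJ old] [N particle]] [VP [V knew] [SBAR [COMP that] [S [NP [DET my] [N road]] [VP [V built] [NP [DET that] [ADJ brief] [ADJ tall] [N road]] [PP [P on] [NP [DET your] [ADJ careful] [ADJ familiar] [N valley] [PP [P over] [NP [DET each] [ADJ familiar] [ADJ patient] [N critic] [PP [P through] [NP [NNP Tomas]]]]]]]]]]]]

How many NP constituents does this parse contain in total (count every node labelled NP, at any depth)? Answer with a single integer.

6

Scanning left to right, an opening `[NP` appears at word positions 1, 7, 10, 15, 20, 25 — 6 in total.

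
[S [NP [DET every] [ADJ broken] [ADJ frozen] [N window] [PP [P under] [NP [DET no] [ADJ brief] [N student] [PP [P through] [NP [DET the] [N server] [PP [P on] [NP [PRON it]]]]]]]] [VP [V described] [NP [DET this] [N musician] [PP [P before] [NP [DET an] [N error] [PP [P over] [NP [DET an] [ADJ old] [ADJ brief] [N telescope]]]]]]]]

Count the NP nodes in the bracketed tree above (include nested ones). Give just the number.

7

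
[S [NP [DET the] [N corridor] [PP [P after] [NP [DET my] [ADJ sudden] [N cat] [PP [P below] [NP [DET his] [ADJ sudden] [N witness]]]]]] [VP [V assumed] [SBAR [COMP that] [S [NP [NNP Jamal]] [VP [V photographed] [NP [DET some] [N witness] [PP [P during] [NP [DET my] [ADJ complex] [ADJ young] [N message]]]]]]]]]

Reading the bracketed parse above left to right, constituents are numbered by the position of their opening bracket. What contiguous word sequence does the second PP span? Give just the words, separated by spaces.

below his sudden witness

The PP opening brackets appear, in order, over: "after my sudden cat below his sudden witness"; "below his sudden witness"; "during my complex young message". The second one spans "below his sudden witness".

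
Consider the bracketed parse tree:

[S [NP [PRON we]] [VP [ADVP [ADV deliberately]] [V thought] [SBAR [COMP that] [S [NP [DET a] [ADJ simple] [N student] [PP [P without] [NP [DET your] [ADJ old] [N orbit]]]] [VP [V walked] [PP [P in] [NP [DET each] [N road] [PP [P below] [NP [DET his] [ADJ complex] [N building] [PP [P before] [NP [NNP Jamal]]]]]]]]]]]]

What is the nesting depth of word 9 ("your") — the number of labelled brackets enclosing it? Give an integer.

8

Path from the root down to the word: S → VP → SBAR → S → NP → PP → NP → DET. That is 8 enclosing brackets.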